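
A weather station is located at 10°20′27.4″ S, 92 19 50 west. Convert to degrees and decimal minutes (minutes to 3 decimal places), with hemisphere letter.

Lat: seconds/60 = 0.45667; minutes = 20 + 0.45667 = 20.45667
Lon: seconds/60 = 0.83333; minutes = 19 + 0.83333 = 19.83333

10° 20.457′ S, 92° 19.833′ W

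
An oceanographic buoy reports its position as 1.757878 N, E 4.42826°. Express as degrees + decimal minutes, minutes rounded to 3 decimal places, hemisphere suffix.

φ: minutes = (1.757878 − 1) × 60 = 45.47268
Longitude: 4° + 0.428260 × 60 = 4° 25.69560′

1° 45.473′ N, 4° 25.696′ E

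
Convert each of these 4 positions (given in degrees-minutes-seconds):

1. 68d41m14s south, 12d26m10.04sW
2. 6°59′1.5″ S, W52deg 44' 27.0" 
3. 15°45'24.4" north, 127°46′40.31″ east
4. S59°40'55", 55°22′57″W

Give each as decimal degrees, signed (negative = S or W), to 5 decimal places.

Point 1:
  φ: 68 + 41/60 + 14/3600 = 68.687222
  S ⇒ negate
  λ: 12° + 26/60 + 10.04/3600 = 12 + 0.433333 + 0.002789 = 12.436122
  hemisphere W, so the sign is −
Point 2:
  Lat: 59′ + 1.5″ = 59.02500′; 6 + 59.02500/60 = 6.983750
  S → negative
  Lon: 52 + 44/60 + 27/3600 = 52.740833
  W ⇒ negate
Point 3:
  Lat: 15° + 45/60 + 24.4/3600 = 15 + 0.750000 + 0.006778 = 15.756778
  N ⇒ keep positive
  λ: 46′ + 40.31″ = 46.67183′; 127 + 46.67183/60 = 127.777864
  E ⇒ keep positive
Point 4:
  Lat: 59° + 40/60 + 55/3600 = 59 + 0.666667 + 0.015278 = 59.681944
  S ⇒ negate
  Longitude: 22′ + 57″ = 22.95000′; 55 + 22.95000/60 = 55.382500
  W ⇒ negate

1. -68.68722, -12.43612
2. -6.98375, -52.74083
3. 15.75678, 127.77786
4. -59.68194, -55.38250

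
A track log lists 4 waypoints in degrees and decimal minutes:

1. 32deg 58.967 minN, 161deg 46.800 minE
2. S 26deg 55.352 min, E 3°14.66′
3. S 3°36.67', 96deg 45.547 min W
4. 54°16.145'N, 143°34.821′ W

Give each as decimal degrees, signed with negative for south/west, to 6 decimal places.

1. 32.982783, 161.780000
2. -26.922533, 3.244333
3. -3.611167, -96.759117
4. 54.269083, -143.580350

Point 1:
  Lat: 58.967′ = 0.982783°; total 32.9827833
  N ⇒ keep positive
  λ: 46.8′ = 0.780000°; total 161.7800000
  E → positive
Point 2:
  φ: 26 + 55.352/60 = 26.9225333
  S → negative
  λ: 3 + 14.66/60 = 3.2443333
  E → positive
Point 3:
  Latitude: 36.67′ = 0.611167°; total 3.6111667
  S → negative
  Lon: 96 + 45.547/60 = 96.7591167
  hemisphere W, so the sign is −
Point 4:
  Lat: 54 + 16.145/60 = 54.2690833
  N ⇒ keep positive
  Longitude: 143 + 34.821/60 = 143.5803500
  W ⇒ negate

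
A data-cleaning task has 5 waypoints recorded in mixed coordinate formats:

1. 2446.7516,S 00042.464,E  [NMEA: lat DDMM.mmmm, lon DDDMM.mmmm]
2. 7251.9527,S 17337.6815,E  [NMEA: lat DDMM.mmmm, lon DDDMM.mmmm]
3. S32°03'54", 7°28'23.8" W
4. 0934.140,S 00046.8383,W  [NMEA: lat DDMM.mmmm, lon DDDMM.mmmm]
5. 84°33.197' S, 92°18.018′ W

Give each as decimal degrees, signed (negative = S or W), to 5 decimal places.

1. -24.77919, 0.70773
2. -72.86588, 173.62803
3. -32.06500, -7.47328
4. -9.56900, -0.78064
5. -84.55328, -92.30030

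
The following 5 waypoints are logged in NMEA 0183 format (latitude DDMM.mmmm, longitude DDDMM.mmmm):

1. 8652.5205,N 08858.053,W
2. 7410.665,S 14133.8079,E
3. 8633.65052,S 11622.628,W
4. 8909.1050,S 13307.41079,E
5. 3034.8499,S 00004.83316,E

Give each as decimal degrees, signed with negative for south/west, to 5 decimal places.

1. 86.87534, -88.96755
2. -74.17775, 141.56347
3. -86.56084, -116.37713
4. -89.15175, 133.12351
5. -30.58083, 0.08055

Point 1:
  φ: split at 2 digits → 86° and 52.5205′; 86 + 52.5205/60 = 86.875342
  N → positive
  Longitude: split at 3 digits → 088° and 58.053′; 88 + 58.053/60 = 88.967550
  W → negative
Point 2:
  Latitude: split at 2 digits → 74° and 10.665′; 74 + 10.665/60 = 74.177750
  S → negative
  Lon: split at 3 digits → 141° and 33.8079′; 141 + 33.8079/60 = 141.563465
  E ⇒ keep positive
Point 3:
  φ: degrees = first 2 digits = 86, minutes = 33.65052; 86 + 33.65052/60 = 86.560842
  S → negative
  λ: degrees = first 3 digits = 116, minutes = 22.628; 116 + 22.628/60 = 116.377133
  W ⇒ negate
Point 4:
  Latitude: split at 2 digits → 89° and 9.105′; 89 + 9.105/60 = 89.151750
  hemisphere S, so the sign is −
  Longitude: degrees = first 3 digits = 133, minutes = 7.41079; 133 + 7.41079/60 = 133.123513
  E ⇒ keep positive
Point 5:
  Latitude: degrees = first 2 digits = 30, minutes = 34.8499; 30 + 34.8499/60 = 30.580832
  S → negative
  λ: degrees = first 3 digits = 0, minutes = 4.83316; 0 + 4.83316/60 = 0.080553
  E ⇒ keep positive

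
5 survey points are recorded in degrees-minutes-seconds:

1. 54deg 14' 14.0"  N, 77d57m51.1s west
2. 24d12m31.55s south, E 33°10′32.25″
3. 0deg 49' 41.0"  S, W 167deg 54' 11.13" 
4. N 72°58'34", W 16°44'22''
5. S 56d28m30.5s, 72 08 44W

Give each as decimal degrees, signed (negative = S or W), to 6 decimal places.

1. 54.237222, -77.964194
2. -24.208764, 33.175625
3. -0.828056, -167.903092
4. 72.976111, -16.739444
5. -56.475139, -72.145556

Point 1:
  Lat: 54 + 14/60 + 14/3600 = 54.2372222
  N ⇒ keep positive
  λ: 77 + 57/60 + 51.1/3600 = 77.9641944
  W ⇒ negate
Point 2:
  φ: 24 + 12/60 + 31.55/3600 = 24.2087639
  S ⇒ negate
  Lon: 33° + 10/60 + 32.25/3600 = 33 + 0.166667 + 0.008958 = 33.1756250
  E → positive
Point 3:
  φ: 0 + 49/60 + 41/3600 = 0.8280556
  hemisphere S, so the sign is −
  Lon: 167 + 54/60 + 11.13/3600 = 167.9030917
  hemisphere W, so the sign is −
Point 4:
  Lat: 72° + 58/60 + 34/3600 = 72 + 0.966667 + 0.009444 = 72.9761111
  N → positive
  λ: 16 + 44/60 + 22/3600 = 16.7394444
  hemisphere W, so the sign is −
Point 5:
  φ: 56 + 28/60 + 30.5/3600 = 56.4751389
  S ⇒ negate
  Longitude: 72° + 8/60 + 44/3600 = 72 + 0.133333 + 0.012222 = 72.1455556
  W → negative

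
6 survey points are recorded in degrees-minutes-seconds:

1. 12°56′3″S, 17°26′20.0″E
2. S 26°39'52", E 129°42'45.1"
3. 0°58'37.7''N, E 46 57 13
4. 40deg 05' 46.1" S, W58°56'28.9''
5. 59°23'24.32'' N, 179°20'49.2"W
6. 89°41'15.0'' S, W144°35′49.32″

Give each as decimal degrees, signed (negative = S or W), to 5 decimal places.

1. -12.93417, 17.43889
2. -26.66444, 129.71253
3. 0.97714, 46.95361
4. -40.09614, -58.94136
5. 59.39009, -179.34700
6. -89.68750, -144.59703

Point 1:
  Lat: 56′ + 3″ = 56.05000′; 12 + 56.05000/60 = 12.934167
  S ⇒ negate
  Longitude: 17° + 26/60 + 20/3600 = 17 + 0.433333 + 0.005556 = 17.438889
  E ⇒ keep positive
Point 2:
  Latitude: 39′ + 52″ = 39.86667′; 26 + 39.86667/60 = 26.664444
  S → negative
  Lon: 129 + 42/60 + 45.1/3600 = 129.712528
  E → positive
Point 3:
  φ: 58′ + 37.7″ = 58.62833′; 0 + 58.62833/60 = 0.977139
  N ⇒ keep positive
  Longitude: 57′ + 13″ = 57.21667′; 46 + 57.21667/60 = 46.953611
  E ⇒ keep positive
Point 4:
  φ: 40 + 5/60 + 46.1/3600 = 40.096139
  S ⇒ negate
  Longitude: 58° + 56/60 + 28.9/3600 = 58 + 0.933333 + 0.008028 = 58.941361
  hemisphere W, so the sign is −
Point 5:
  Latitude: 23′ + 24.32″ = 23.40533′; 59 + 23.40533/60 = 59.390089
  N ⇒ keep positive
  Lon: 20′ + 49.2″ = 20.82000′; 179 + 20.82000/60 = 179.347000
  W → negative
Point 6:
  Latitude: 89 + 41/60 + 15/3600 = 89.687500
  hemisphere S, so the sign is −
  Longitude: 144 + 35/60 + 49.32/3600 = 144.597033
  W ⇒ negate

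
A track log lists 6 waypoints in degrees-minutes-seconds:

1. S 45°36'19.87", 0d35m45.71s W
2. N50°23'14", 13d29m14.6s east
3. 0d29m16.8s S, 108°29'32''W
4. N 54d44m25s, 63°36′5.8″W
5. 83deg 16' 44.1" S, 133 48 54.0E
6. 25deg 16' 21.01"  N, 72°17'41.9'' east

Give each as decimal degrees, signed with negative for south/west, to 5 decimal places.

1. -45.60552, -0.59603
2. 50.38722, 13.48739
3. -0.48800, -108.49222
4. 54.74028, -63.60161
5. -83.27892, 133.81500
6. 25.27250, 72.29497

Point 1:
  φ: 45° + 36/60 + 19.87/3600 = 45 + 0.600000 + 0.005519 = 45.605519
  S ⇒ negate
  Longitude: 0° + 35/60 + 45.71/3600 = 0 + 0.583333 + 0.012697 = 0.596031
  W ⇒ negate
Point 2:
  Lat: 23′ + 14″ = 23.23333′; 50 + 23.23333/60 = 50.387222
  N → positive
  λ: 13° + 29/60 + 14.6/3600 = 13 + 0.483333 + 0.004056 = 13.487389
  E ⇒ keep positive
Point 3:
  φ: 29′ + 16.8″ = 29.28000′; 0 + 29.28000/60 = 0.488000
  S → negative
  Longitude: 108° + 29/60 + 32/3600 = 108 + 0.483333 + 0.008889 = 108.492222
  W ⇒ negate
Point 4:
  φ: 54° + 44/60 + 25/3600 = 54 + 0.733333 + 0.006944 = 54.740278
  N → positive
  Longitude: 36′ + 5.8″ = 36.09667′; 63 + 36.09667/60 = 63.601611
  W ⇒ negate
Point 5:
  Latitude: 16′ + 44.1″ = 16.73500′; 83 + 16.73500/60 = 83.278917
  S ⇒ negate
  Longitude: 133° + 48/60 + 54/3600 = 133 + 0.800000 + 0.015000 = 133.815000
  E ⇒ keep positive
Point 6:
  φ: 25° + 16/60 + 21.01/3600 = 25 + 0.266667 + 0.005836 = 25.272503
  N ⇒ keep positive
  λ: 72° + 17/60 + 41.9/3600 = 72 + 0.283333 + 0.011639 = 72.294972
  E → positive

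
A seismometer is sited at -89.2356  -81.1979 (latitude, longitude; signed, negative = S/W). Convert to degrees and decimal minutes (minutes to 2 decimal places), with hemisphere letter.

89° 14.14′ S, 81° 11.87′ W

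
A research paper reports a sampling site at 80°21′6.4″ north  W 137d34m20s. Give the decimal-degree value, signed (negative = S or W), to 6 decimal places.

φ: 80° + 21/60 + 6.4/3600 = 80 + 0.350000 + 0.001778 = 80.3517778
N ⇒ keep positive
Lon: 137 + 34/60 + 20/3600 = 137.5722222
W → negative

80.351778, -137.572222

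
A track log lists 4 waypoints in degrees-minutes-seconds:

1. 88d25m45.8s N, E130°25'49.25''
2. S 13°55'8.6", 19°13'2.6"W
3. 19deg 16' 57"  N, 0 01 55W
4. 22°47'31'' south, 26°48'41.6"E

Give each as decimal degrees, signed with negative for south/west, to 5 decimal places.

1. 88.42939, 130.43035
2. -13.91906, -19.21739
3. 19.28250, -0.03194
4. -22.79194, 26.81156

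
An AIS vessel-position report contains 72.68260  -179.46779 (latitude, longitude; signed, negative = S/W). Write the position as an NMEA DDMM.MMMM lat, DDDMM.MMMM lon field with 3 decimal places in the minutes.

7240.956,N / 17928.067,W

φ: fractional part 0.682600 → 40.95600 minutes
Longitude is negative → W; |value| = 179.467790
λ: fractional part 0.467790 → 28.06740 minutes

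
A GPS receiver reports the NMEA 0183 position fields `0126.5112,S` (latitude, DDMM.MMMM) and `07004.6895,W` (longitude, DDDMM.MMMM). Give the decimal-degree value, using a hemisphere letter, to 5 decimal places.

1.44185° S, 70.07816° W

Lat: split at 2 digits → 01° and 26.5112′; 1 + 26.5112/60 = 1.441853
Lon: split at 3 digits → 070° and 4.6895′; 70 + 4.6895/60 = 70.078158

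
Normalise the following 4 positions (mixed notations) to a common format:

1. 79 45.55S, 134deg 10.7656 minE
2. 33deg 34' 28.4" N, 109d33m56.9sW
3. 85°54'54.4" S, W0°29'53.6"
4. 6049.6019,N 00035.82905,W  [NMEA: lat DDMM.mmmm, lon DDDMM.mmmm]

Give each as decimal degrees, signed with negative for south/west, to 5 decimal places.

1. -79.75917, 134.17943
2. 33.57456, -109.56581
3. -85.91511, -0.49822
4. 60.82670, -0.59715

Point 1:
  Lat: 79 + 45.55/60 = 79.759167
  S → negative
  λ: 10.7656′ = 0.179427°; total 134.179427
  E → positive
Point 2:
  Latitude: 33 + 34/60 + 28.4/3600 = 33.574556
  N ⇒ keep positive
  λ: 109° + 33/60 + 56.9/3600 = 109 + 0.550000 + 0.015806 = 109.565806
  W ⇒ negate
Point 3:
  φ: 85 + 54/60 + 54.4/3600 = 85.915111
  S → negative
  Lon: 0 + 29/60 + 53.6/3600 = 0.498222
  W ⇒ negate
Point 4:
  Latitude: degrees = first 2 digits = 60, minutes = 49.6019; 60 + 49.6019/60 = 60.826698
  N ⇒ keep positive
  Longitude: split at 3 digits → 000° and 35.82905′; 0 + 35.82905/60 = 0.597151
  W ⇒ negate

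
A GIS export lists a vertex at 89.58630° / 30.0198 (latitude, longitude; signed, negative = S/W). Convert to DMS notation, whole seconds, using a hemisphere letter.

89°35′11″ N, 30°01′11″ E

Latitude: 0.586300 × 60 = 35.17800′ → 35′, remainder × 60 = 10.68″
Lon: 0.019800° → 1.18800′; 0.18800 × 60 = 11.28″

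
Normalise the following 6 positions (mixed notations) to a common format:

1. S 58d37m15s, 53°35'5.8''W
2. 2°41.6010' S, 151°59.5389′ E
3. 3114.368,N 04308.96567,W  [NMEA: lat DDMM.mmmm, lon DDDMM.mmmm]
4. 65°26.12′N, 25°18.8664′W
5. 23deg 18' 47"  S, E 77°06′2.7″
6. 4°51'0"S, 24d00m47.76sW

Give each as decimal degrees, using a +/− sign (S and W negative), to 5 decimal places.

Point 1:
  Latitude: 58° + 37/60 + 15/3600 = 58 + 0.616667 + 0.004167 = 58.620833
  S ⇒ negate
  Lon: 35′ + 5.8″ = 35.09667′; 53 + 35.09667/60 = 53.584944
  W → negative
Point 2:
  Lat: 41.601′ = 0.693350°; total 2.693350
  S ⇒ negate
  λ: 59.5389′ = 0.992315°; total 151.992315
  E → positive
Point 3:
  φ: split at 2 digits → 31° and 14.368′; 31 + 14.368/60 = 31.239467
  N ⇒ keep positive
  Longitude: degrees = first 3 digits = 43, minutes = 8.96567; 43 + 8.96567/60 = 43.149428
  W → negative
Point 4:
  Lat: 65 + 26.12/60 = 65.435333
  N ⇒ keep positive
  Lon: 25 + 18.8664/60 = 25.314440
  hemisphere W, so the sign is −
Point 5:
  Lat: 23° + 18/60 + 47/3600 = 23 + 0.300000 + 0.013056 = 23.313056
  S → negative
  Lon: 77 + 6/60 + 2.7/3600 = 77.100750
  E ⇒ keep positive
Point 6:
  Latitude: 4 + 51/60 + 0/3600 = 4.850000
  hemisphere S, so the sign is −
  Lon: 0′ + 47.76″ = 0.79600′; 24 + 0.79600/60 = 24.013267
  W ⇒ negate

1. -58.62083, -53.58494
2. -2.69335, 151.99232
3. 31.23947, -43.14943
4. 65.43533, -25.31444
5. -23.31306, 77.10075
6. -4.85000, -24.01327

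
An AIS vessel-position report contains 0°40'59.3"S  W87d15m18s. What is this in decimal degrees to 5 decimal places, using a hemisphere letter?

Latitude: 0° + 40/60 + 59.3/3600 = 0 + 0.666667 + 0.016472 = 0.683139
λ: 87° + 15/60 + 18/3600 = 87 + 0.250000 + 0.005000 = 87.255000

0.68314° S, 87.25500° W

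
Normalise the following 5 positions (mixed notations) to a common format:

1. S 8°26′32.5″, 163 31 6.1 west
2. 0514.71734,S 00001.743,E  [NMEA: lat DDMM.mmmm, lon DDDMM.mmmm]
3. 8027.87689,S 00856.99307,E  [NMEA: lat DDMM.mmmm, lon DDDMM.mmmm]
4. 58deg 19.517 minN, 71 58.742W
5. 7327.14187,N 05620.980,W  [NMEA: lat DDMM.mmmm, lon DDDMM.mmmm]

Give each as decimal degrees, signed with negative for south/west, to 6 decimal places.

Point 1:
  φ: 26′ + 32.5″ = 26.54167′; 8 + 26.54167/60 = 8.4423611
  S ⇒ negate
  Lon: 163 + 31/60 + 6.1/3600 = 163.5183611
  W ⇒ negate
Point 2:
  Latitude: degrees = first 2 digits = 5, minutes = 14.71734; 5 + 14.71734/60 = 5.2452890
  hemisphere S, so the sign is −
  λ: degrees = first 3 digits = 0, minutes = 1.743; 0 + 1.743/60 = 0.0290500
  E ⇒ keep positive
Point 3:
  Lat: degrees = first 2 digits = 80, minutes = 27.87689; 80 + 27.87689/60 = 80.4646148
  S ⇒ negate
  λ: split at 3 digits → 008° and 56.99307′; 8 + 56.99307/60 = 8.9498845
  E ⇒ keep positive
Point 4:
  Latitude: 19.517′ = 0.325283°; total 58.3252833
  N ⇒ keep positive
  Longitude: 71 + 58.742/60 = 71.9790333
  hemisphere W, so the sign is −
Point 5:
  Latitude: degrees = first 2 digits = 73, minutes = 27.14187; 73 + 27.14187/60 = 73.4523645
  N → positive
  Longitude: split at 3 digits → 056° and 20.98′; 56 + 20.98/60 = 56.3496667
  W → negative

1. -8.442361, -163.518361
2. -5.245289, 0.029050
3. -80.464615, 8.949885
4. 58.325283, -71.979033
5. 73.452365, -56.349667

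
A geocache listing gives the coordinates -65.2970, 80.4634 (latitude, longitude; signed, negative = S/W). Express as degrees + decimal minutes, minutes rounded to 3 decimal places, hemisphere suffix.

65° 17.820′ S, 80° 27.804′ E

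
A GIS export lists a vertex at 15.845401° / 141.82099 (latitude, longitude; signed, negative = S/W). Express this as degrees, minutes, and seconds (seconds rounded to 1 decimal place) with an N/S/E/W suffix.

15°50′43.4″ N, 141°49′15.6″ E

φ: 0.845401° → 50.72406′; 0.72406 × 60 = 43.444″
λ: 0.820990° → 49.25940′; 0.25940 × 60 = 15.564″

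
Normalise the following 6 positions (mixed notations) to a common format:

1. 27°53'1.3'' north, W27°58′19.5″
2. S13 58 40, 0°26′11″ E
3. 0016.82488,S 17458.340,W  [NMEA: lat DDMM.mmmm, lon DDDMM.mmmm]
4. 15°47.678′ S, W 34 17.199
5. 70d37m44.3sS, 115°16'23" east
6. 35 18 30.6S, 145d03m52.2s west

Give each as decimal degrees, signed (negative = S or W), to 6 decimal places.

Point 1:
  Lat: 27° + 53/60 + 1.3/3600 = 27 + 0.883333 + 0.000361 = 27.8836944
  N → positive
  Lon: 27 + 58/60 + 19.5/3600 = 27.9720833
  W → negative
Point 2:
  Lat: 13 + 58/60 + 40/3600 = 13.9777778
  S → negative
  Lon: 0 + 26/60 + 11/3600 = 0.4363889
  E ⇒ keep positive
Point 3:
  Lat: split at 2 digits → 00° and 16.82488′; 0 + 16.82488/60 = 0.2804147
  S ⇒ negate
  Lon: split at 3 digits → 174° and 58.34′; 174 + 58.34/60 = 174.9723333
  W → negative
Point 4:
  Lat: 47.678′ = 0.794633°; total 15.7946333
  hemisphere S, so the sign is −
  Longitude: 34 + 17.199/60 = 34.2866500
  W ⇒ negate
Point 5:
  φ: 70 + 37/60 + 44.3/3600 = 70.6289722
  hemisphere S, so the sign is −
  Longitude: 115 + 16/60 + 23/3600 = 115.2730556
  E → positive
Point 6:
  Lat: 35 + 18/60 + 30.6/3600 = 35.3085000
  hemisphere S, so the sign is −
  Lon: 3′ + 52.2″ = 3.87000′; 145 + 3.87000/60 = 145.0645000
  W → negative

1. 27.883694, -27.972083
2. -13.977778, 0.436389
3. -0.280415, -174.972333
4. -15.794633, -34.286650
5. -70.628972, 115.273056
6. -35.308500, -145.064500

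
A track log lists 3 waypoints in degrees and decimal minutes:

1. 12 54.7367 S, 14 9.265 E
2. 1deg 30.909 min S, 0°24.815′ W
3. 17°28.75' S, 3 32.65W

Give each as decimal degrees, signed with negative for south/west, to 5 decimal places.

Point 1:
  Latitude: 12 + 54.7367/60 = 12.912278
  hemisphere S, so the sign is −
  λ: 9.265′ = 0.154417°; total 14.154417
  E → positive
Point 2:
  φ: 1 + 30.909/60 = 1.515150
  S → negative
  Longitude: 0 + 24.815/60 = 0.413583
  W ⇒ negate
Point 3:
  φ: 17 + 28.75/60 = 17.479167
  S ⇒ negate
  Longitude: 32.65′ = 0.544167°; total 3.544167
  hemisphere W, so the sign is −

1. -12.91228, 14.15442
2. -1.51515, -0.41358
3. -17.47917, -3.54417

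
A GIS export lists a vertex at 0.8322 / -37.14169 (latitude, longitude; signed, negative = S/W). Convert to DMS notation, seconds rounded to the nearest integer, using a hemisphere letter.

Lat: 0.832200 × 60 = 49.93200′ → 49′, remainder × 60 = 55.92″
Longitude is negative → W; |value| = 37.141690
Lon: whole degrees 37; 8.50140′ → 8′ and 30.08″

0°49′56″ N, 37°08′30″ W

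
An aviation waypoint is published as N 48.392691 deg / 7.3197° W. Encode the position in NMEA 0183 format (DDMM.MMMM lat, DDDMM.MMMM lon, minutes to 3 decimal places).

Lat: minutes = (48.392691 − 48) × 60 = 23.56146
Longitude: 7° + 0.319700 × 60 = 7° 19.18200′

4823.561,N / 00719.182,W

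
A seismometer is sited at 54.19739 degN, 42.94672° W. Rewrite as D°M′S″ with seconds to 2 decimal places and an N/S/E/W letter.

54°11′50.60″ N, 42°56′48.19″ W

Latitude: whole degrees 54; 11.84340′ → 11′ and 50.6040″
Longitude: 0.946720° → 56.80320′; 0.80320 × 60 = 48.1920″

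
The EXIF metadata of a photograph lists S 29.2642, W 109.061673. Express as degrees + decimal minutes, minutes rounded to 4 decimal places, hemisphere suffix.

Lat: minutes = (29.264200 − 29) × 60 = 15.852000
Lon: fractional part 0.061673 → 3.700380 minutes

29° 15.8520′ S, 109° 3.7004′ W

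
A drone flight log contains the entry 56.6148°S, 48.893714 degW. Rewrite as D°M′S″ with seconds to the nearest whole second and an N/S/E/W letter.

56°36′53″ S, 48°53′37″ W

Lat: 0.614800° → 36.88800′; 0.88800 × 60 = 53.28″
Longitude: 0.893714 × 60 = 53.62284′ → 53′, remainder × 60 = 37.37″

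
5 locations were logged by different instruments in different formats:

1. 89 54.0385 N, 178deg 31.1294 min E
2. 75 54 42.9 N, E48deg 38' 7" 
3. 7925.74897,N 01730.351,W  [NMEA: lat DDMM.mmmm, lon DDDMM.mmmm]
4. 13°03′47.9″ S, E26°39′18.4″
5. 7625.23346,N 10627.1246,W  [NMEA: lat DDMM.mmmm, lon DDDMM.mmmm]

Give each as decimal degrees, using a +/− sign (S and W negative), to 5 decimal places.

1. 89.90064, 178.51882
2. 75.91192, 48.63528
3. 79.42915, -17.50585
4. -13.06331, 26.65511
5. 76.42056, -106.45208

Point 1:
  φ: 89 + 54.0385/60 = 89.900642
  N → positive
  Longitude: 178 + 31.1294/60 = 178.518823
  E ⇒ keep positive
Point 2:
  Lat: 54′ + 42.9″ = 54.71500′; 75 + 54.71500/60 = 75.911917
  N → positive
  Longitude: 38′ + 7″ = 38.11667′; 48 + 38.11667/60 = 48.635278
  E → positive
Point 3:
  φ: degrees = first 2 digits = 79, minutes = 25.74897; 79 + 25.74897/60 = 79.429150
  N ⇒ keep positive
  λ: degrees = first 3 digits = 17, minutes = 30.351; 17 + 30.351/60 = 17.505850
  W ⇒ negate
Point 4:
  φ: 3′ + 47.9″ = 3.79833′; 13 + 3.79833/60 = 13.063306
  S ⇒ negate
  λ: 26° + 39/60 + 18.4/3600 = 26 + 0.650000 + 0.005111 = 26.655111
  E → positive
Point 5:
  Lat: degrees = first 2 digits = 76, minutes = 25.23346; 76 + 25.23346/60 = 76.420558
  N → positive
  Lon: split at 3 digits → 106° and 27.1246′; 106 + 27.1246/60 = 106.452077
  hemisphere W, so the sign is −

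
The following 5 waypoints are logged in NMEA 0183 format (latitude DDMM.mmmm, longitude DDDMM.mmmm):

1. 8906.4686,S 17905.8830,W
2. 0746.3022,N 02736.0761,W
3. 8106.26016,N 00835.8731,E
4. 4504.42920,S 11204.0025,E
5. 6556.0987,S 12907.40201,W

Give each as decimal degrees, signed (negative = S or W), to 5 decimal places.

Point 1:
  φ: degrees = first 2 digits = 89, minutes = 6.4686; 89 + 6.4686/60 = 89.107810
  S → negative
  Lon: split at 3 digits → 179° and 5.883′; 179 + 5.883/60 = 179.098050
  W → negative
Point 2:
  Latitude: degrees = first 2 digits = 7, minutes = 46.3022; 7 + 46.3022/60 = 7.771703
  N ⇒ keep positive
  Lon: split at 3 digits → 027° and 36.0761′; 27 + 36.0761/60 = 27.601268
  W → negative
Point 3:
  Latitude: split at 2 digits → 81° and 6.26016′; 81 + 6.26016/60 = 81.104336
  N ⇒ keep positive
  λ: split at 3 digits → 008° and 35.8731′; 8 + 35.8731/60 = 8.597885
  E → positive
Point 4:
  φ: degrees = first 2 digits = 45, minutes = 4.4292; 45 + 4.4292/60 = 45.073820
  S ⇒ negate
  Longitude: split at 3 digits → 112° and 4.0025′; 112 + 4.0025/60 = 112.066708
  E ⇒ keep positive
Point 5:
  φ: split at 2 digits → 65° and 56.0987′; 65 + 56.0987/60 = 65.934978
  S → negative
  Longitude: degrees = first 3 digits = 129, minutes = 7.40201; 129 + 7.40201/60 = 129.123367
  W → negative

1. -89.10781, -179.09805
2. 7.77170, -27.60127
3. 81.10434, 8.59789
4. -45.07382, 112.06671
5. -65.93498, -129.12337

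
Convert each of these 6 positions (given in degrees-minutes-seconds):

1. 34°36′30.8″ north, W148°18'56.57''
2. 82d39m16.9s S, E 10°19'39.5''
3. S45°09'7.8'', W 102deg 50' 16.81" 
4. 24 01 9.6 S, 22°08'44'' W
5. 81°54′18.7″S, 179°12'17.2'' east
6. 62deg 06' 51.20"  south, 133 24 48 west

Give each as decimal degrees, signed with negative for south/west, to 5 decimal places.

Point 1:
  Latitude: 36′ + 30.8″ = 36.51333′; 34 + 36.51333/60 = 34.608556
  N → positive
  Longitude: 18′ + 56.57″ = 18.94283′; 148 + 18.94283/60 = 148.315714
  hemisphere W, so the sign is −
Point 2:
  φ: 39′ + 16.9″ = 39.28167′; 82 + 39.28167/60 = 82.654694
  S → negative
  Lon: 10 + 19/60 + 39.5/3600 = 10.327639
  E → positive
Point 3:
  Latitude: 45° + 9/60 + 7.8/3600 = 45 + 0.150000 + 0.002167 = 45.152167
  hemisphere S, so the sign is −
  Lon: 50′ + 16.81″ = 50.28017′; 102 + 50.28017/60 = 102.838003
  W ⇒ negate
Point 4:
  Latitude: 24° + 1/60 + 9.6/3600 = 24 + 0.016667 + 0.002667 = 24.019333
  S → negative
  λ: 8′ + 44″ = 8.73333′; 22 + 8.73333/60 = 22.145556
  hemisphere W, so the sign is −
Point 5:
  Lat: 54′ + 18.7″ = 54.31167′; 81 + 54.31167/60 = 81.905194
  hemisphere S, so the sign is −
  λ: 12′ + 17.2″ = 12.28667′; 179 + 12.28667/60 = 179.204778
  E ⇒ keep positive
Point 6:
  Lat: 62 + 6/60 + 51.2/3600 = 62.114222
  S ⇒ negate
  Lon: 133 + 24/60 + 48/3600 = 133.413333
  hemisphere W, so the sign is −

1. 34.60856, -148.31571
2. -82.65469, 10.32764
3. -45.15217, -102.83800
4. -24.01933, -22.14556
5. -81.90519, 179.20478
6. -62.11422, -133.41333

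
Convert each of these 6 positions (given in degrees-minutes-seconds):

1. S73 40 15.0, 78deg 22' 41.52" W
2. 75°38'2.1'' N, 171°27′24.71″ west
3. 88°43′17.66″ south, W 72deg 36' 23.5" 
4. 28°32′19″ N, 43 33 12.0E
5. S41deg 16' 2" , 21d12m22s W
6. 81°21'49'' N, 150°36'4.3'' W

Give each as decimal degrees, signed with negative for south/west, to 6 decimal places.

1. -73.670833, -78.378200
2. 75.633917, -171.456864
3. -88.721572, -72.606528
4. 28.538611, 43.553333
5. -41.267222, -21.206111
6. 81.363611, -150.601194

Point 1:
  Latitude: 40′ + 15″ = 40.25000′; 73 + 40.25000/60 = 73.6708333
  S → negative
  λ: 78 + 22/60 + 41.52/3600 = 78.3782000
  W → negative
Point 2:
  Lat: 38′ + 2.1″ = 38.03500′; 75 + 38.03500/60 = 75.6339167
  N → positive
  Longitude: 27′ + 24.71″ = 27.41183′; 171 + 27.41183/60 = 171.4568639
  hemisphere W, so the sign is −
Point 3:
  Lat: 88° + 43/60 + 17.66/3600 = 88 + 0.716667 + 0.004906 = 88.7215722
  S ⇒ negate
  Lon: 72 + 36/60 + 23.5/3600 = 72.6065278
  W ⇒ negate
Point 4:
  φ: 28 + 32/60 + 19/3600 = 28.5386111
  N → positive
  Longitude: 43° + 33/60 + 12/3600 = 43 + 0.550000 + 0.003333 = 43.5533333
  E → positive
Point 5:
  Latitude: 41 + 16/60 + 2/3600 = 41.2672222
  hemisphere S, so the sign is −
  Lon: 12′ + 22″ = 12.36667′; 21 + 12.36667/60 = 21.2061111
  W → negative
Point 6:
  Lat: 21′ + 49″ = 21.81667′; 81 + 21.81667/60 = 81.3636111
  N ⇒ keep positive
  λ: 150° + 36/60 + 4.3/3600 = 150 + 0.600000 + 0.001194 = 150.6011944
  W → negative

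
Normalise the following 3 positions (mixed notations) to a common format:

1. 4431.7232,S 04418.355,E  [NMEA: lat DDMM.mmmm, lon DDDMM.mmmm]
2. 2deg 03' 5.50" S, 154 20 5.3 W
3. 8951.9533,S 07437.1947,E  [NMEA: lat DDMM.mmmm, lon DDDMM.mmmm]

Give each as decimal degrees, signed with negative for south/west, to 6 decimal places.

1. -44.528720, 44.305917
2. -2.051528, -154.334806
3. -89.865888, 74.619912

Point 1:
  Latitude: split at 2 digits → 44° and 31.7232′; 44 + 31.7232/60 = 44.5287200
  S ⇒ negate
  λ: degrees = first 3 digits = 44, minutes = 18.355; 44 + 18.355/60 = 44.3059167
  E → positive
Point 2:
  φ: 3′ + 5.5″ = 3.09167′; 2 + 3.09167/60 = 2.0515278
  S → negative
  λ: 20′ + 5.3″ = 20.08833′; 154 + 20.08833/60 = 154.3348056
  W → negative
Point 3:
  Latitude: degrees = first 2 digits = 89, minutes = 51.9533; 89 + 51.9533/60 = 89.8658883
  hemisphere S, so the sign is −
  Longitude: split at 3 digits → 074° and 37.1947′; 74 + 37.1947/60 = 74.6199117
  E ⇒ keep positive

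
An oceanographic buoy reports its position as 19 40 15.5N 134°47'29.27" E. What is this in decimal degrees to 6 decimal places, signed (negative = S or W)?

19.670972, 134.791464

φ: 19 + 40/60 + 15.5/3600 = 19.6709722
N → positive
λ: 134 + 47/60 + 29.27/3600 = 134.7914639
E → positive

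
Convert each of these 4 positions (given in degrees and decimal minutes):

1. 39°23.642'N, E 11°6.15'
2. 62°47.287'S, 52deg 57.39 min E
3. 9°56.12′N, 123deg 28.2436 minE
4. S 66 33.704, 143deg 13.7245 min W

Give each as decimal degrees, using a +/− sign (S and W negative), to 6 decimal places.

1. 39.394033, 11.102500
2. -62.788117, 52.956500
3. 9.935333, 123.470727
4. -66.561733, -143.228742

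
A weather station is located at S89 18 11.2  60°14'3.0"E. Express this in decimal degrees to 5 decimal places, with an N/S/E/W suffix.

89.30311° S, 60.23417° E

φ: 18′ + 11.2″ = 18.18667′; 89 + 18.18667/60 = 89.303111
λ: 60° + 14/60 + 3/3600 = 60 + 0.233333 + 0.000833 = 60.234167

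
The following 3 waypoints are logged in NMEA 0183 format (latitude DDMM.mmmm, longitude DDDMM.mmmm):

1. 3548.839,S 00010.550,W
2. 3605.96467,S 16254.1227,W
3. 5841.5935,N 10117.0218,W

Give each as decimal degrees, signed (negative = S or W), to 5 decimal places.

1. -35.81398, -0.17583
2. -36.09941, -162.90205
3. 58.69323, -101.28370

Point 1:
  Lat: degrees = first 2 digits = 35, minutes = 48.839; 35 + 48.839/60 = 35.813983
  S ⇒ negate
  λ: degrees = first 3 digits = 0, minutes = 10.55; 0 + 10.55/60 = 0.175833
  W ⇒ negate
Point 2:
  Latitude: split at 2 digits → 36° and 5.96467′; 36 + 5.96467/60 = 36.099411
  S ⇒ negate
  Longitude: degrees = first 3 digits = 162, minutes = 54.1227; 162 + 54.1227/60 = 162.902045
  W ⇒ negate
Point 3:
  Lat: split at 2 digits → 58° and 41.5935′; 58 + 41.5935/60 = 58.693225
  N → positive
  Lon: split at 3 digits → 101° and 17.0218′; 101 + 17.0218/60 = 101.283697
  W ⇒ negate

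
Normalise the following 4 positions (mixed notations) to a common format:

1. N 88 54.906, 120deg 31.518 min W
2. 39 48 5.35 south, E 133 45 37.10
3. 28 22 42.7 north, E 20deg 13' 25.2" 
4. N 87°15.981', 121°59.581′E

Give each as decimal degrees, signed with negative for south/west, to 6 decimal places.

Point 1:
  Lat: 54.906′ = 0.915100°; total 88.9151000
  N ⇒ keep positive
  Longitude: 31.518′ = 0.525300°; total 120.5253000
  hemisphere W, so the sign is −
Point 2:
  Lat: 39° + 48/60 + 5.35/3600 = 39 + 0.800000 + 0.001486 = 39.8014861
  S ⇒ negate
  Longitude: 133 + 45/60 + 37.1/3600 = 133.7603056
  E → positive
Point 3:
  Lat: 22′ + 42.7″ = 22.71167′; 28 + 22.71167/60 = 28.3785278
  N → positive
  λ: 20° + 13/60 + 25.2/3600 = 20 + 0.216667 + 0.007000 = 20.2236667
  E ⇒ keep positive
Point 4:
  φ: 87 + 15.981/60 = 87.2663500
  N → positive
  Lon: 121 + 59.581/60 = 121.9930167
  E → positive

1. 88.915100, -120.525300
2. -39.801486, 133.760306
3. 28.378528, 20.223667
4. 87.266350, 121.993017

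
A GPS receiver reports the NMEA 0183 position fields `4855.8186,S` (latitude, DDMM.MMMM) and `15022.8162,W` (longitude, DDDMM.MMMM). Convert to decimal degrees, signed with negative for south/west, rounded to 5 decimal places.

Latitude: degrees = first 2 digits = 48, minutes = 55.8186; 48 + 55.8186/60 = 48.930310
S ⇒ negate
Longitude: degrees = first 3 digits = 150, minutes = 22.8162; 150 + 22.8162/60 = 150.380270
W → negative

-48.93031, -150.38027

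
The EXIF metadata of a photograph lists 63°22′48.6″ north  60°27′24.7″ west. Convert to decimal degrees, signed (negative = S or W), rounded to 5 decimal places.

Lat: 63 + 22/60 + 48.6/3600 = 63.380167
N → positive
λ: 27′ + 24.7″ = 27.41167′; 60 + 27.41167/60 = 60.456861
W ⇒ negate

63.38017, -60.45686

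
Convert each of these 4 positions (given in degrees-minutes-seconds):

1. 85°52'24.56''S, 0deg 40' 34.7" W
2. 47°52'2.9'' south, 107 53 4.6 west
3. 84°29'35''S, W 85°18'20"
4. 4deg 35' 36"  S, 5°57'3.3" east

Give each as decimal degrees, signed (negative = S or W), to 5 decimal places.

Point 1:
  φ: 52′ + 24.56″ = 52.40933′; 85 + 52.40933/60 = 85.873489
  S → negative
  Longitude: 0° + 40/60 + 34.7/3600 = 0 + 0.666667 + 0.009639 = 0.676306
  W ⇒ negate
Point 2:
  Lat: 47 + 52/60 + 2.9/3600 = 47.867472
  S ⇒ negate
  Longitude: 107° + 53/60 + 4.6/3600 = 107 + 0.883333 + 0.001278 = 107.884611
  W → negative
Point 3:
  Lat: 29′ + 35″ = 29.58333′; 84 + 29.58333/60 = 84.493056
  S ⇒ negate
  Lon: 18′ + 20″ = 18.33333′; 85 + 18.33333/60 = 85.305556
  W → negative
Point 4:
  Lat: 4° + 35/60 + 36/3600 = 4 + 0.583333 + 0.010000 = 4.593333
  S ⇒ negate
  Longitude: 57′ + 3.3″ = 57.05500′; 5 + 57.05500/60 = 5.950917
  E → positive

1. -85.87349, -0.67631
2. -47.86747, -107.88461
3. -84.49306, -85.30556
4. -4.59333, 5.95092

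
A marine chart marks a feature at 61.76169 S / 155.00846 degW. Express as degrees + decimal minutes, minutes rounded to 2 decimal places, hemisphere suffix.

Lat: minutes = (61.761690 − 61) × 60 = 45.7014
Longitude: fractional part 0.008460 → 0.5076 minutes

61° 45.70′ S, 155° 0.51′ W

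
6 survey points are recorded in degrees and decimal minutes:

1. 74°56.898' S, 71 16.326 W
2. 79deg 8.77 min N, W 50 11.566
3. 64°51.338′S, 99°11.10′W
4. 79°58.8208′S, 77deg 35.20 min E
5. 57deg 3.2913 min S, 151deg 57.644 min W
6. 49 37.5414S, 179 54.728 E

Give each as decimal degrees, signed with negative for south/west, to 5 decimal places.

Point 1:
  Lat: 56.898′ = 0.948300°; total 74.948300
  hemisphere S, so the sign is −
  Lon: 16.326′ = 0.272100°; total 71.272100
  W → negative
Point 2:
  Latitude: 8.77′ = 0.146167°; total 79.146167
  N ⇒ keep positive
  λ: 50 + 11.566/60 = 50.192767
  hemisphere W, so the sign is −
Point 3:
  Latitude: 64 + 51.338/60 = 64.855633
  S ⇒ negate
  Lon: 99 + 11.1/60 = 99.185000
  W ⇒ negate
Point 4:
  Latitude: 58.8208′ = 0.980347°; total 79.980347
  S → negative
  Lon: 35.2′ = 0.586667°; total 77.586667
  E ⇒ keep positive
Point 5:
  Lat: 57 + 3.2913/60 = 57.054855
  hemisphere S, so the sign is −
  Longitude: 57.644′ = 0.960733°; total 151.960733
  W → negative
Point 6:
  φ: 49 + 37.5414/60 = 49.625690
  hemisphere S, so the sign is −
  λ: 54.728′ = 0.912133°; total 179.912133
  E ⇒ keep positive

1. -74.94830, -71.27210
2. 79.14617, -50.19277
3. -64.85563, -99.18500
4. -79.98035, 77.58667
5. -57.05486, -151.96073
6. -49.62569, 179.91213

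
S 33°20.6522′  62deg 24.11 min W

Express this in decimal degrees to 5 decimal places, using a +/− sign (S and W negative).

-33.34420, -62.40183

Lat: 20.6522′ = 0.344203°; total 33.344203
S ⇒ negate
Lon: 24.11′ = 0.401833°; total 62.401833
W → negative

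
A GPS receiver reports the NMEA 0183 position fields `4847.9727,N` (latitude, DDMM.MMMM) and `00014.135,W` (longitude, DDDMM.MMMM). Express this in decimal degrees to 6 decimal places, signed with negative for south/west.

48.799545, -0.235583

Latitude: degrees = first 2 digits = 48, minutes = 47.9727; 48 + 47.9727/60 = 48.7995450
N ⇒ keep positive
λ: degrees = first 3 digits = 0, minutes = 14.135; 0 + 14.135/60 = 0.2355833
hemisphere W, so the sign is −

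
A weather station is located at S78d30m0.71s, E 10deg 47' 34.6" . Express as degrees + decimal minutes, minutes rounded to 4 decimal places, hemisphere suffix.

78° 30.0118′ S, 10° 47.5767′ E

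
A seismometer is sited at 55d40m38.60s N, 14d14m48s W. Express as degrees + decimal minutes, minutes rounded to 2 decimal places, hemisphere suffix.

55° 40.64′ N, 14° 14.80′ W

Lat: 40 + 38.6/60 = 40.6433′
λ: 14 + 48/60 = 14.8000′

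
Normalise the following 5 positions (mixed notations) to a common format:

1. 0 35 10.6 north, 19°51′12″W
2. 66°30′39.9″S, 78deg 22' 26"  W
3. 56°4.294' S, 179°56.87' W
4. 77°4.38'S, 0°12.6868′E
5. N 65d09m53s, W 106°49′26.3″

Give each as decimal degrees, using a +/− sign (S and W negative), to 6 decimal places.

1. 0.586278, -19.853333
2. -66.511083, -78.373889
3. -56.071567, -179.947833
4. -77.073000, 0.211447
5. 65.164722, -106.823972

Point 1:
  Latitude: 35′ + 10.6″ = 35.17667′; 0 + 35.17667/60 = 0.5862778
  N → positive
  λ: 51′ + 12″ = 51.20000′; 19 + 51.20000/60 = 19.8533333
  W → negative
Point 2:
  Latitude: 66° + 30/60 + 39.9/3600 = 66 + 0.500000 + 0.011083 = 66.5110833
  hemisphere S, so the sign is −
  λ: 22′ + 26″ = 22.43333′; 78 + 22.43333/60 = 78.3738889
  W ⇒ negate
Point 3:
  φ: 56 + 4.294/60 = 56.0715667
  hemisphere S, so the sign is −
  λ: 179 + 56.87/60 = 179.9478333
  W → negative
Point 4:
  φ: 4.38′ = 0.073000°; total 77.0730000
  S → negative
  Longitude: 12.6868′ = 0.211447°; total 0.2114467
  E → positive
Point 5:
  Lat: 65° + 9/60 + 53/3600 = 65 + 0.150000 + 0.014722 = 65.1647222
  N → positive
  Lon: 49′ + 26.3″ = 49.43833′; 106 + 49.43833/60 = 106.8239722
  hemisphere W, so the sign is −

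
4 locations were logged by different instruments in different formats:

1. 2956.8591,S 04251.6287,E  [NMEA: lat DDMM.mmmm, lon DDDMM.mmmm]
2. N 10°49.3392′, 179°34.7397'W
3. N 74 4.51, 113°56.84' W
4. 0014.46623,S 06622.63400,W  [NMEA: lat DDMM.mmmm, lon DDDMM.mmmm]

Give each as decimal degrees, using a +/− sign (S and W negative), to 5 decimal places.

1. -29.94765, 42.86048
2. 10.82232, -179.57900
3. 74.07517, -113.94733
4. -0.24110, -66.37723

Point 1:
  Lat: degrees = first 2 digits = 29, minutes = 56.8591; 29 + 56.8591/60 = 29.947652
  S → negative
  Lon: degrees = first 3 digits = 42, minutes = 51.6287; 42 + 51.6287/60 = 42.860478
  E → positive
Point 2:
  Lat: 10 + 49.3392/60 = 10.822320
  N → positive
  λ: 179 + 34.7397/60 = 179.578995
  W → negative
Point 3:
  φ: 74 + 4.51/60 = 74.075167
  N ⇒ keep positive
  Lon: 56.84′ = 0.947333°; total 113.947333
  W → negative
Point 4:
  Latitude: split at 2 digits → 00° and 14.46623′; 0 + 14.46623/60 = 0.241104
  S ⇒ negate
  λ: split at 3 digits → 066° and 22.634′; 66 + 22.634/60 = 66.377233
  hemisphere W, so the sign is −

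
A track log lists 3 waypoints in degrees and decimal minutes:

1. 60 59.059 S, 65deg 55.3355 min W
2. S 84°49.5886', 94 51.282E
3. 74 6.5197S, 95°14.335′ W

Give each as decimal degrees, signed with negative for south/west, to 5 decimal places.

Point 1:
  φ: 59.059′ = 0.984317°; total 60.984317
  hemisphere S, so the sign is −
  λ: 65 + 55.3355/60 = 65.922258
  W ⇒ negate
Point 2:
  φ: 84 + 49.5886/60 = 84.826477
  hemisphere S, so the sign is −
  Lon: 94 + 51.282/60 = 94.854700
  E → positive
Point 3:
  φ: 74 + 6.5197/60 = 74.108662
  S → negative
  Longitude: 14.335′ = 0.238917°; total 95.238917
  W ⇒ negate

1. -60.98432, -65.92226
2. -84.82648, 94.85470
3. -74.10866, -95.23892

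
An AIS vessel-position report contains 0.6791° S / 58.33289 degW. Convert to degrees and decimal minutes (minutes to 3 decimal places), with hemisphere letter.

0° 40.746′ S, 58° 19.973′ W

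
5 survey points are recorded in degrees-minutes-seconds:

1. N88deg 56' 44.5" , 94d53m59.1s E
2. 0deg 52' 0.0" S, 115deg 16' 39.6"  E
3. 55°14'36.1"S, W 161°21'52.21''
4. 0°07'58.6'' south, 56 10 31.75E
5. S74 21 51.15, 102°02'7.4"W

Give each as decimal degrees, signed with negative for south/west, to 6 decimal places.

Point 1:
  φ: 88° + 56/60 + 44.5/3600 = 88 + 0.933333 + 0.012361 = 88.9456944
  N ⇒ keep positive
  λ: 94 + 53/60 + 59.1/3600 = 94.8997500
  E → positive
Point 2:
  φ: 0° + 52/60 + 0/3600 = 0 + 0.866667 + 0.000000 = 0.8666667
  hemisphere S, so the sign is −
  Lon: 115° + 16/60 + 39.6/3600 = 115 + 0.266667 + 0.011000 = 115.2776667
  E → positive
Point 3:
  Lat: 14′ + 36.1″ = 14.60167′; 55 + 14.60167/60 = 55.2433611
  S → negative
  Lon: 161° + 21/60 + 52.21/3600 = 161 + 0.350000 + 0.014503 = 161.3645028
  hemisphere W, so the sign is −
Point 4:
  φ: 7′ + 58.6″ = 7.97667′; 0 + 7.97667/60 = 0.1329444
  hemisphere S, so the sign is −
  λ: 56 + 10/60 + 31.75/3600 = 56.1754861
  E ⇒ keep positive
Point 5:
  φ: 74° + 21/60 + 51.15/3600 = 74 + 0.350000 + 0.014208 = 74.3642083
  S ⇒ negate
  Longitude: 2′ + 7.4″ = 2.12333′; 102 + 2.12333/60 = 102.0353889
  W ⇒ negate

1. 88.945694, 94.899750
2. -0.866667, 115.277667
3. -55.243361, -161.364503
4. -0.132944, 56.175486
5. -74.364208, -102.035389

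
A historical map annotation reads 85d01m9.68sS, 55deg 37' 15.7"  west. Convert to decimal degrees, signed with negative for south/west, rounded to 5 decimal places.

φ: 85° + 1/60 + 9.68/3600 = 85 + 0.016667 + 0.002689 = 85.019356
S → negative
λ: 55° + 37/60 + 15.7/3600 = 55 + 0.616667 + 0.004361 = 55.621028
W ⇒ negate

-85.01936, -55.62103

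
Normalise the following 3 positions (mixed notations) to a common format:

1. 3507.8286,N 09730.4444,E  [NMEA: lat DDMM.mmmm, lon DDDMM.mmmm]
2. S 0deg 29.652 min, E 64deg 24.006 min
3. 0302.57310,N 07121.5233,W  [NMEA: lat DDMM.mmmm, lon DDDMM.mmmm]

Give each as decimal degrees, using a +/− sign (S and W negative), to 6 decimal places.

Point 1:
  Lat: split at 2 digits → 35° and 7.8286′; 35 + 7.8286/60 = 35.1304767
  N ⇒ keep positive
  Lon: split at 3 digits → 097° and 30.4444′; 97 + 30.4444/60 = 97.5074067
  E ⇒ keep positive
Point 2:
  Lat: 0 + 29.652/60 = 0.4942000
  S → negative
  λ: 64 + 24.006/60 = 64.4001000
  E → positive
Point 3:
  Lat: degrees = first 2 digits = 3, minutes = 2.5731; 3 + 2.5731/60 = 3.0428850
  N → positive
  Lon: degrees = first 3 digits = 71, minutes = 21.5233; 71 + 21.5233/60 = 71.3587217
  W ⇒ negate

1. 35.130477, 97.507407
2. -0.494200, 64.400100
3. 3.042885, -71.358722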